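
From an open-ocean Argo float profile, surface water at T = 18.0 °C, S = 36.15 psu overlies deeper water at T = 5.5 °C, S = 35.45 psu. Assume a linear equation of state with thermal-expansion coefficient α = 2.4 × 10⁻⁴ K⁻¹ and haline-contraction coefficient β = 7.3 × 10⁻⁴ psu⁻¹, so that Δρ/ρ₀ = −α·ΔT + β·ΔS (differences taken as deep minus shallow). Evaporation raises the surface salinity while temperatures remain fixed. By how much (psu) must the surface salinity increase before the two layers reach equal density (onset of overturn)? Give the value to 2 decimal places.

3.41 psu

Neutral buoyancy requires −α(T_deep − T_surf) + β(S_deep − S_surf′) = 0.
S_surf′ = S_deep − (α/β)·ΔT = 35.45 − (2.4 × 10⁻⁴/7.3 × 10⁻⁴)·(-12.5) = 39.5596 psu.
Increase required: 39.5596 − 36.15 = 3.4096 psu.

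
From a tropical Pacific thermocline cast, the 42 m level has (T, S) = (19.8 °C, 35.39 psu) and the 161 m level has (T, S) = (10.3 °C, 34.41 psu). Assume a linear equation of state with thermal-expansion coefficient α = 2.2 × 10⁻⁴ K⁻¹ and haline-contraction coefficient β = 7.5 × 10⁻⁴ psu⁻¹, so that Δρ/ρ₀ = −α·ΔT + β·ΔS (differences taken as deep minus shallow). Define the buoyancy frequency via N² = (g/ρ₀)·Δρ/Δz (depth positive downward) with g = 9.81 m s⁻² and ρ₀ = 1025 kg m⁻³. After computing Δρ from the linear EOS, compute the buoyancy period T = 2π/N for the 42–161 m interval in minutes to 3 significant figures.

9.91 min

ΔT = -9.5 K, ΔS = -0.98 psu (deep − shallow).
Δρ/ρ₀ = −αΔT + βΔS = 2.09 × 10⁻³ − 7.35 × 10⁻⁴ = 1.355 × 10⁻³, so Δρ ≈ 1.389 kg m⁻³.
N² = (g/ρ₀)·Δρ/Δz = g·(Δρ/ρ₀)/Δz = 9.81 × 1.355 × 10⁻³ / 119 = 1.1170 × 10⁻⁴ s⁻².
N = √(1.1170 × 10⁻⁴) = 0.010569 rad s⁻¹ → T = 2π/N = 594.49 s = 9.9082 min ≈ 9.91 min.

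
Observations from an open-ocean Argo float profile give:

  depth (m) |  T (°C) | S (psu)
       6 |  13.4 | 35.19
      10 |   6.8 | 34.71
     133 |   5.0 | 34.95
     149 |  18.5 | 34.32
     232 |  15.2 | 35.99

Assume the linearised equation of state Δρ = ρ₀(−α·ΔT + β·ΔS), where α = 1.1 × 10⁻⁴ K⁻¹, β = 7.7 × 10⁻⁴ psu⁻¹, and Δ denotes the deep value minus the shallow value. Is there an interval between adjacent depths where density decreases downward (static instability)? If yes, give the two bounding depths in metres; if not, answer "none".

133–149 m

Evaluate Δρ/ρ₀ = −αΔT + βΔS across each adjacent pair:
  6–10 m: −αΔT+βΔS = −(1.1 × 10⁻⁴)(-6.6)+(7.7 × 10⁻⁴)(-0.48) = 3.6 × 10⁻⁴ → stable
  10–133 m: −αΔT+βΔS = −(1.1 × 10⁻⁴)(-1.8)+(7.7 × 10⁻⁴)(+0.24) = 3.8 × 10⁻⁴ → stable
  133–149 m: −αΔT+βΔS = −(1.1 × 10⁻⁴)(+13.5)+(7.7 × 10⁻⁴)(-0.63) = -2.0 × 10⁻³ → UNSTABLE
  149–232 m: −αΔT+βΔS = −(1.1 × 10⁻⁴)(-3.3)+(7.7 × 10⁻⁴)(+1.67) = 1.6 × 10⁻³ → stable
The 133–149 m interval has Δρ < 0: lighter water underlies denser water.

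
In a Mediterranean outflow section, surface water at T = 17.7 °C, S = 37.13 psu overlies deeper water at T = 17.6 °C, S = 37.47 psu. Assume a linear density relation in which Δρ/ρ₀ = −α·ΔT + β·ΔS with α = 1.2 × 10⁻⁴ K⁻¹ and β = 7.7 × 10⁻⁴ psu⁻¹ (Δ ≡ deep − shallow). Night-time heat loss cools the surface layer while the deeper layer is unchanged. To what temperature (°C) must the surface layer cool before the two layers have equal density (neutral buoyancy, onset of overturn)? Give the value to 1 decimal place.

Neutral buoyancy requires Δρ = 0, i.e. −α(T_deep − T_surf′) + β(S_deep − S_surf) = 0.
T_surf′ = T_deep − (β/α)·ΔS = 17.6 − (7.7 × 10⁻⁴/1.2 × 10⁻⁴)·(+0.34) = 15.418 °C.
Cooling required: 17.7 − (15.418) = 2.282 °C.

15.4 °C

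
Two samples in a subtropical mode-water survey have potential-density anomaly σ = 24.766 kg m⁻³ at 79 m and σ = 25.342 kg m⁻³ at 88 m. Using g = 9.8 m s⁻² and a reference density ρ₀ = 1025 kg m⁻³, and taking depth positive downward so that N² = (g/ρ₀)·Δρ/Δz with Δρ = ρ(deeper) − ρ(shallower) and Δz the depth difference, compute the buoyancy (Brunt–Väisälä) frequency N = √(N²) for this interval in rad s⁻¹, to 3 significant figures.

Δρ = 1025.342 − 1024.766 = 0.576 kg m⁻³ over Δz = 88 − 79 = 9 m.
N² = (9.8/1025) × (0.576/9) = 6.1190 × 10⁻⁴ s⁻².
N = √(6.1190 × 10⁻⁴) = 0.024737 rad s⁻¹ ≈ 0.0247 rad s⁻¹.

0.0247 rad s⁻¹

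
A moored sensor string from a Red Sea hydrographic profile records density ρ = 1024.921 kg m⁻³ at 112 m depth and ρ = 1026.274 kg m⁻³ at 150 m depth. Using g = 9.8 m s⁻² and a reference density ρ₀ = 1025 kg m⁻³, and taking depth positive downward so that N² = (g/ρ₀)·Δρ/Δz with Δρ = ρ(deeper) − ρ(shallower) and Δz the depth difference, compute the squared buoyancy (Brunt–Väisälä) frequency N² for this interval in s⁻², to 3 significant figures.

3.40 × 10⁻⁴ s⁻²

Δρ = 1026.274 − 1024.921 = 1.353 kg m⁻³ over Δz = 150 − 112 = 38 m.
N² = (9.8/1025) × (1.353/38) = 3.4042 × 10⁻⁴ s⁻² ≈ 3.40 × 10⁻⁴ s⁻².
A positive N² confirms static stability across the interval.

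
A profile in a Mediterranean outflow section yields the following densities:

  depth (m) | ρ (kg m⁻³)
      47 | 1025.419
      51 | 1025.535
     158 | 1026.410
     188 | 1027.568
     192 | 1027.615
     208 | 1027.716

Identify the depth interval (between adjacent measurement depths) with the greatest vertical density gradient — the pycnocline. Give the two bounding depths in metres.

158–188 m

Compute the density gradient over each adjacent pair:
  47–51 m: Δρ/Δz = 0.116/4 = 0.029 kg m⁻⁴
  51–158 m: Δρ/Δz = 0.875/107 = 8.2 × 10⁻³ kg m⁻⁴
  158–188 m: Δρ/Δz = 1.158/30 = 0.039 kg m⁻⁴
  188–192 m: Δρ/Δz = 0.047/4 = 0.012 kg m⁻⁴
  192–208 m: Δρ/Δz = 0.101/16 = 6.3 × 10⁻³ kg m⁻⁴
The largest gradient is in the 158–188 m interval — the pycnocline.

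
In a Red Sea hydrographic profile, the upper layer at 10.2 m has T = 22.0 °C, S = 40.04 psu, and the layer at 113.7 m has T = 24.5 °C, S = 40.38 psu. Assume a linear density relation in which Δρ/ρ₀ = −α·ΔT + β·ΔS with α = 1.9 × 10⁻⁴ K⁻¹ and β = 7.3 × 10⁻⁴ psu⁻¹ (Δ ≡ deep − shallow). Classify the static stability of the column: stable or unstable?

unstable

ΔT = 24.5 − 22.0 = +2.5 K and ΔS = 40.38 − 40.04 = +0.34 psu (deep − shallow).
−αΔT = -4.75 × 10⁻⁴; βΔS = 2.482 × 10⁻⁴; sum Δρ/ρ₀ = -2.268 × 10⁻⁴.
Δρ/ρ₀ < 0, so Δρ < 0: deeper water is lighter → statically unstable; the column would overturn.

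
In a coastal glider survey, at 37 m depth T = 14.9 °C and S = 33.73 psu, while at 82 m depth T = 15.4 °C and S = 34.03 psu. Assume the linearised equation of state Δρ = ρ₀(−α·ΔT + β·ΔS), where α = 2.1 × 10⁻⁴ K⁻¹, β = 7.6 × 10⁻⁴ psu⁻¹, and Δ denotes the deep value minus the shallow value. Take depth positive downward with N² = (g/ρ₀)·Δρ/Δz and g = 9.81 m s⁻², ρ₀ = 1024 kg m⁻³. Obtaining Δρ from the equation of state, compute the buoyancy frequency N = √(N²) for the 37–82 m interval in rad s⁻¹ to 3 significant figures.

5.18 × 10⁻³ rad s⁻¹

ΔT = +0.5 K, ΔS = +0.30 psu (deep − shallow).
Δρ/ρ₀ = −αΔT + βΔS = -1.05 × 10⁻⁴ + 2.28 × 10⁻⁴ = 1.23 × 10⁻⁴, so Δρ ≈ 0.1260 kg m⁻³.
N² = (g/ρ₀)·Δρ/Δz = g·(Δρ/ρ₀)/Δz = 9.81 × 1.23 × 10⁻⁴ / 45 = 2.6814 × 10⁻⁵ s⁻².
N = √(2.6814 × 10⁻⁵) = 5.1782 × 10⁻³ rad s⁻¹ ≈ 5.18 × 10⁻³ rad s⁻¹.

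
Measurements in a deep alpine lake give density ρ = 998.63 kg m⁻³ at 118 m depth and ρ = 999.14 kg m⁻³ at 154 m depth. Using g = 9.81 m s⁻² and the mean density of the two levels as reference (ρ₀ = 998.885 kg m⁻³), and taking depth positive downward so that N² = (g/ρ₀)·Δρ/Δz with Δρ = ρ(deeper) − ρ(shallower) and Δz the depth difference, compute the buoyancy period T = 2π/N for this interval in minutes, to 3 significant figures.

Δρ = 999.14 − 998.63 = 0.51 kg m⁻³ over Δz = 154 − 118 = 36 m.
N² = (9.81/998.885) × (0.51/36) = 1.3913 × 10⁻⁴ s⁻².
N = √(1.3913 × 10⁻⁴) = 0.011795 rad s⁻¹, so T = 2π/N = 532.70 s = 8.8783 min ≈ 8.88 min.

8.88 min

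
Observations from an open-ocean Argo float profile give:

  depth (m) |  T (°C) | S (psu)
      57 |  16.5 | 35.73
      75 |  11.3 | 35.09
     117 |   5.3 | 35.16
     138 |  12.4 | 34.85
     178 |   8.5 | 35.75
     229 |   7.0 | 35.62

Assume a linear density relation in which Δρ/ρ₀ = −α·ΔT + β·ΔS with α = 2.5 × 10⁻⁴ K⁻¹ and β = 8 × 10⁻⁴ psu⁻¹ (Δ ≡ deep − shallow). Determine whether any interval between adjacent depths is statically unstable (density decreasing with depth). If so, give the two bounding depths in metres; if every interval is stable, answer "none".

117–138 m

Evaluate Δρ/ρ₀ = −αΔT + βΔS across each adjacent pair:
  57–75 m: −αΔT+βΔS = −(2.5 × 10⁻⁴)(-5.2)+(8 × 10⁻⁴)(-0.64) = 7.9 × 10⁻⁴ → stable
  75–117 m: −αΔT+βΔS = −(2.5 × 10⁻⁴)(-6.0)+(8 × 10⁻⁴)(+0.07) = 1.6 × 10⁻³ → stable
  117–138 m: −αΔT+βΔS = −(2.5 × 10⁻⁴)(+7.1)+(8 × 10⁻⁴)(-0.31) = -2.0 × 10⁻³ → UNSTABLE
  138–178 m: −αΔT+βΔS = −(2.5 × 10⁻⁴)(-3.9)+(8 × 10⁻⁴)(+0.90) = 1.7 × 10⁻³ → stable
  178–229 m: −αΔT+βΔS = −(2.5 × 10⁻⁴)(-1.5)+(8 × 10⁻⁴)(-0.13) = 2.7 × 10⁻⁴ → stable
The 117–138 m interval has Δρ < 0: lighter water underlies denser water.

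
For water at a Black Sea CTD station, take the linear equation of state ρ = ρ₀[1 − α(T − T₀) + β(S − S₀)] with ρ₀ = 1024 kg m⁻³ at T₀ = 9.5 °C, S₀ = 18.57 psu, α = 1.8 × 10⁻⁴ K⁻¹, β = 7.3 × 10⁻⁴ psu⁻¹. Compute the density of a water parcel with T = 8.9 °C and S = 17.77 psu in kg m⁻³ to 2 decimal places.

1023.51 kg m⁻³

T − T₀ = -0.6 K, S − S₀ = -0.80 psu.
Bracket = 1 − α·(-0.6) + β·(-0.80) = 1 + (-4.76 × 10⁻⁴) = 0.9995240.
ρ = 1024 × 0.9995240 = 1023.51 kg m⁻³.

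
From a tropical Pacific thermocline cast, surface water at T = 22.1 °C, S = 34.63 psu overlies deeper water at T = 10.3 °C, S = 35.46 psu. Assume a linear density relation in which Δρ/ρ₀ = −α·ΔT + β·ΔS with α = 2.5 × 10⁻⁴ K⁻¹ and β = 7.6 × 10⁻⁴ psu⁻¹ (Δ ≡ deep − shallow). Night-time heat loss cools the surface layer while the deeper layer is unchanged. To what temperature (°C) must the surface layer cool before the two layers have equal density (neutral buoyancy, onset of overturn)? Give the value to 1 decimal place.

Neutral buoyancy requires Δρ = 0, i.e. −α(T_deep − T_surf′) + β(S_deep − S_surf) = 0.
T_surf′ = T_deep − (β/α)·ΔS = 10.3 − (7.6 × 10⁻⁴/2.5 × 10⁻⁴)·(+0.83) = 7.777 °C.
Cooling required: 22.1 − (7.777) = 14.323 °C.

7.8 °C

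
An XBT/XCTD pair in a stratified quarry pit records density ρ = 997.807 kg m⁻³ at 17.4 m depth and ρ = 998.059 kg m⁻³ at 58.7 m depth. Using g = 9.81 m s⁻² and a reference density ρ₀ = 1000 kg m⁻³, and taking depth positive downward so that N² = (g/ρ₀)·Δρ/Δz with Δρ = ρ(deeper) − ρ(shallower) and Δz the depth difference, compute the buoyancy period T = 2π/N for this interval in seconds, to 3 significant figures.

812 s

Δρ = 998.059 − 997.807 = 0.252 kg m⁻³ over Δz = 58.7 − 17.4 = 41.3 m.
N² = (9.81/1000) × (0.252/41.3) = 5.9858 × 10⁻⁵ s⁻².
N = √(5.9858 × 10⁻⁵) = 7.7368 × 10⁻³ rad s⁻¹, so T = 2π/N = 812.12 s ≈ 812 s.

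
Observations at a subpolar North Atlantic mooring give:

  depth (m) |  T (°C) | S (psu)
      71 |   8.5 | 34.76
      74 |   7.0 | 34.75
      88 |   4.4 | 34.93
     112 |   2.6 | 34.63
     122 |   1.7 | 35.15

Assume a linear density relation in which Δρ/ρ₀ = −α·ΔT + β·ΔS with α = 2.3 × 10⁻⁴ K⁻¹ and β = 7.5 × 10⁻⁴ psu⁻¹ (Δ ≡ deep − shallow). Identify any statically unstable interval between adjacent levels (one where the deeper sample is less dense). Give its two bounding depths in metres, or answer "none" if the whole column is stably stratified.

Evaluate Δρ/ρ₀ = −αΔT + βΔS across each adjacent pair:
  71–74 m: −αΔT+βΔS = −(2.3 × 10⁻⁴)(-1.5)+(7.5 × 10⁻⁴)(-0.01) = 3.4 × 10⁻⁴ → stable
  74–88 m: −αΔT+βΔS = −(2.3 × 10⁻⁴)(-2.6)+(7.5 × 10⁻⁴)(+0.18) = 7.3 × 10⁻⁴ → stable
  88–112 m: −αΔT+βΔS = −(2.3 × 10⁻⁴)(-1.8)+(7.5 × 10⁻⁴)(-0.30) = 1.9 × 10⁻⁴ → stable
  112–122 m: −αΔT+βΔS = −(2.3 × 10⁻⁴)(-0.9)+(7.5 × 10⁻⁴)(+0.52) = 6.0 × 10⁻⁴ → stable
Every interval has Δρ > 0: the column is stably stratified throughout.

none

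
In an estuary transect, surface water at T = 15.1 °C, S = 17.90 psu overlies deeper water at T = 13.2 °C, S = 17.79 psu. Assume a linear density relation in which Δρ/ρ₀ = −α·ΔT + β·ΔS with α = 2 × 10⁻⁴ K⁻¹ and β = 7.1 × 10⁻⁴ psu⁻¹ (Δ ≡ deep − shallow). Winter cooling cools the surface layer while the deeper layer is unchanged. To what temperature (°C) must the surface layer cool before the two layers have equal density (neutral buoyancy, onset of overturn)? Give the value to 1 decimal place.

Neutral buoyancy requires Δρ = 0, i.e. −α(T_deep − T_surf′) + β(S_deep − S_surf) = 0.
T_surf′ = T_deep − (β/α)·ΔS = 13.2 − (7.1 × 10⁻⁴/2 × 10⁻⁴)·(-0.11) = 13.590 °C.
Cooling required: 15.1 − (13.590) = 1.510 °C.

13.6 °C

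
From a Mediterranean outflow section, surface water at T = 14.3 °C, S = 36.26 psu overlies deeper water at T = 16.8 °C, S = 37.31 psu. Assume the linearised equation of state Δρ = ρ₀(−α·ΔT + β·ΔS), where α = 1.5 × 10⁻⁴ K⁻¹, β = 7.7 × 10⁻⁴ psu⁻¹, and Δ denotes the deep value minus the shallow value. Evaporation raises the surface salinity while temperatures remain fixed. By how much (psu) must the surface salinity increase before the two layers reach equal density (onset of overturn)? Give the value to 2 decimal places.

Neutral buoyancy requires −α(T_deep − T_surf) + β(S_deep − S_surf′) = 0.
S_surf′ = S_deep − (α/β)·ΔT = 37.31 − (1.5 × 10⁻⁴/7.7 × 10⁻⁴)·(+2.5) = 36.8230 psu.
Increase required: 36.8230 − 36.26 = 0.5630 psu.

0.56 psu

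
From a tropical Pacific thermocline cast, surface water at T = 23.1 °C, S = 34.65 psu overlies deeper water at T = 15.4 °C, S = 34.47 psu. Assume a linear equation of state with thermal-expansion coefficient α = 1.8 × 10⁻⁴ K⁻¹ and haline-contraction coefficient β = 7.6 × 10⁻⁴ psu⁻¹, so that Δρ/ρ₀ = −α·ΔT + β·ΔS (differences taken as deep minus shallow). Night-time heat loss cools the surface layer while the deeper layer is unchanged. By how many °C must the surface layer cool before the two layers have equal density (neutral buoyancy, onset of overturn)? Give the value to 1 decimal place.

6.9 °C

Neutral buoyancy requires Δρ = 0, i.e. −α(T_deep − T_surf′) + β(S_deep − S_surf) = 0.
T_surf′ = T_deep − (β/α)·ΔS = 15.4 − (7.6 × 10⁻⁴/1.8 × 10⁻⁴)·(-0.18) = 16.160 °C.
Cooling required: 23.1 − (16.160) = 6.940 °C.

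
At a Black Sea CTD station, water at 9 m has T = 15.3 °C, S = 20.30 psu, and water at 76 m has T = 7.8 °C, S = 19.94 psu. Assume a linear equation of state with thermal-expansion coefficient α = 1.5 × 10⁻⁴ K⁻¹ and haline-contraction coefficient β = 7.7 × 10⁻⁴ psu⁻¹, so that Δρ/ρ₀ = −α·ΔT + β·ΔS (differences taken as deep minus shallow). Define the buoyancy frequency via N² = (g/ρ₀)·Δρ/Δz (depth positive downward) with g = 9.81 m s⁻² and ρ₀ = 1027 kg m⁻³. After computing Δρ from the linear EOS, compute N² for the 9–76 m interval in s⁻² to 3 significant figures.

1.24 × 10⁻⁴ s⁻²

ΔT = -7.5 K, ΔS = -0.36 psu (deep − shallow).
Δρ/ρ₀ = −αΔT + βΔS = 1.125 × 10⁻³ − 2.772 × 10⁻⁴ = 8.478 × 10⁻⁴, so Δρ ≈ 0.8707 kg m⁻³.
N² = (g/ρ₀)·Δρ/Δz = g·(Δρ/ρ₀)/Δz = 9.81 × 8.478 × 10⁻⁴ / 67 = 1.2413 × 10⁻⁴ s⁻² ≈ 1.24 × 10⁻⁴ s⁻².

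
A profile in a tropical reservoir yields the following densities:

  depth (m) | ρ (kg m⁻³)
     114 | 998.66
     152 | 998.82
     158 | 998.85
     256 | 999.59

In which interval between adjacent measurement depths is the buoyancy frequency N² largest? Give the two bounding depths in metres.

158–256 m

Compute the density gradient over each adjacent pair:
  114–152 m: Δρ/Δz = 0.16/38 = 4.2 × 10⁻³ kg m⁻⁴
  152–158 m: Δρ/Δz = 0.03/6 = 5.0 × 10⁻³ kg m⁻⁴
  158–256 m: Δρ/Δz = 0.74/98 = 7.6 × 10⁻³ kg m⁻⁴
The largest gradient is in the 158–256 m interval — the pycnocline.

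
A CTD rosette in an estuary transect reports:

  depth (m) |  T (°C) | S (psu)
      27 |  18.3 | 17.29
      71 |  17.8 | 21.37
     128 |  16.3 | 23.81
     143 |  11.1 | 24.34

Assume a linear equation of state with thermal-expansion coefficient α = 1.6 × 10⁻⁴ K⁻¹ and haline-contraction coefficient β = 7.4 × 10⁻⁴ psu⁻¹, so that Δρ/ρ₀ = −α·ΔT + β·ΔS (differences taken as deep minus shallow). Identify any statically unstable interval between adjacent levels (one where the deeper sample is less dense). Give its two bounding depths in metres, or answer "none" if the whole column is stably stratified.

none

Evaluate Δρ/ρ₀ = −αΔT + βΔS across each adjacent pair:
  27–71 m: −αΔT+βΔS = −(1.6 × 10⁻⁴)(-0.5)+(7.4 × 10⁻⁴)(+4.08) = 3.1 × 10⁻³ → stable
  71–128 m: −αΔT+βΔS = −(1.6 × 10⁻⁴)(-1.5)+(7.4 × 10⁻⁴)(+2.44) = 2.0 × 10⁻³ → stable
  128–143 m: −αΔT+βΔS = −(1.6 × 10⁻⁴)(-5.2)+(7.4 × 10⁻⁴)(+0.53) = 1.2 × 10⁻³ → stable
Every interval has Δρ > 0: the column is stably stratified throughout.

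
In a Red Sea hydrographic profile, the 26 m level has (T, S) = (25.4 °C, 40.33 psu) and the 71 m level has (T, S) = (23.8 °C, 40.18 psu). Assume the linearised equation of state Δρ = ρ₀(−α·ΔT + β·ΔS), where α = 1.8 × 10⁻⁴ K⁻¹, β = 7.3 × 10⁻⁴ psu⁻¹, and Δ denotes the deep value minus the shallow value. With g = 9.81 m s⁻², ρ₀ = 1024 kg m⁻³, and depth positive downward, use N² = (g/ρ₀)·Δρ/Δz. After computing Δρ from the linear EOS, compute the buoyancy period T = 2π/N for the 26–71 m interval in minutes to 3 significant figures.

ΔT = -1.6 K, ΔS = -0.15 psu (deep − shallow).
Δρ/ρ₀ = −αΔT + βΔS = 2.88 × 10⁻⁴ − 1.095 × 10⁻⁴ = 1.785 × 10⁻⁴, so Δρ ≈ 0.1828 kg m⁻³.
N² = (g/ρ₀)·Δρ/Δz = g·(Δρ/ρ₀)/Δz = 9.81 × 1.785 × 10⁻⁴ / 45 = 3.8913 × 10⁻⁵ s⁻².
N = √(3.8913 × 10⁻⁵) = 6.2380 × 10⁻³ rad s⁻¹ → T = 2π/N = 1.0072 × 10³ s = 16.787 min ≈ 16.8 min.

16.8 min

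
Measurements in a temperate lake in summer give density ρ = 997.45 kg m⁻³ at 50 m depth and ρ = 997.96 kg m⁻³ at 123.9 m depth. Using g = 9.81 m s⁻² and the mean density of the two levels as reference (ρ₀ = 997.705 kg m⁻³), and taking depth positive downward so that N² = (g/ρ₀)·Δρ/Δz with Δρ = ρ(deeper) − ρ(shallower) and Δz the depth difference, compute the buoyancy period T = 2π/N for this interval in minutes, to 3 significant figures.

Δρ = 997.96 − 997.45 = 0.51 kg m⁻³ over Δz = 123.9 − 50 = 73.9 m.
N² = (9.81/997.705) × (0.51/73.9) = 6.7857 × 10⁻⁵ s⁻².
N = √(6.7857 × 10⁻⁵) = 8.2375 × 10⁻³ rad s⁻¹, so T = 2π/N = 762.75 s = 12.713 min ≈ 12.7 min.

12.7 min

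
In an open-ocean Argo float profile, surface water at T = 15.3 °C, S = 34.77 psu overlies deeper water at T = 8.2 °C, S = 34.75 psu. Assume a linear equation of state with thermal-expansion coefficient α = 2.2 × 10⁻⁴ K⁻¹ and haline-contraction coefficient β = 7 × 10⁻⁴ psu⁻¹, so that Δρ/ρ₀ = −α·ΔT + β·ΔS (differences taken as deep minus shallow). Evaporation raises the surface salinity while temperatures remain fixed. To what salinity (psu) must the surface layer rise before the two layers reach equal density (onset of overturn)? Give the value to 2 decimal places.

Neutral buoyancy requires −α(T_deep − T_surf) + β(S_deep − S_surf′) = 0.
S_surf′ = S_deep − (α/β)·ΔT = 34.75 − (2.2 × 10⁻⁴/7 × 10⁻⁴)·(-7.1) = 36.9814 psu.
Increase required: 36.9814 − 34.77 = 2.2114 psu.

36.98 psu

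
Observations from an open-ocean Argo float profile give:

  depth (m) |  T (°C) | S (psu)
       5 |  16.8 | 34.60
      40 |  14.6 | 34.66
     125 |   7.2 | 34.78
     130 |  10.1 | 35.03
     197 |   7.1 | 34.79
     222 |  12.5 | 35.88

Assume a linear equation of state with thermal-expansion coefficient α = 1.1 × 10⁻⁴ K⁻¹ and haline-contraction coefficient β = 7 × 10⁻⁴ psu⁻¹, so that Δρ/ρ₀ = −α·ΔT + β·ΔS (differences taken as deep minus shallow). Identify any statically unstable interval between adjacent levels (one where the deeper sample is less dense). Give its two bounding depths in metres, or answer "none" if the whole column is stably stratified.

Evaluate Δρ/ρ₀ = −αΔT + βΔS across each adjacent pair:
  5–40 m: −αΔT+βΔS = −(1.1 × 10⁻⁴)(-2.2)+(7 × 10⁻⁴)(+0.06) = 2.8 × 10⁻⁴ → stable
  40–125 m: −αΔT+βΔS = −(1.1 × 10⁻⁴)(-7.4)+(7 × 10⁻⁴)(+0.12) = 9.0 × 10⁻⁴ → stable
  125–130 m: −αΔT+βΔS = −(1.1 × 10⁻⁴)(+2.9)+(7 × 10⁻⁴)(+0.25) = -1.4 × 10⁻⁴ → UNSTABLE
  130–197 m: −αΔT+βΔS = −(1.1 × 10⁻⁴)(-3.0)+(7 × 10⁻⁴)(-0.24) = 1.6 × 10⁻⁴ → stable
  197–222 m: −αΔT+βΔS = −(1.1 × 10⁻⁴)(+5.4)+(7 × 10⁻⁴)(+1.09) = 1.7 × 10⁻⁴ → stable
The 125–130 m interval has Δρ < 0: lighter water underlies denser water.

125–130 m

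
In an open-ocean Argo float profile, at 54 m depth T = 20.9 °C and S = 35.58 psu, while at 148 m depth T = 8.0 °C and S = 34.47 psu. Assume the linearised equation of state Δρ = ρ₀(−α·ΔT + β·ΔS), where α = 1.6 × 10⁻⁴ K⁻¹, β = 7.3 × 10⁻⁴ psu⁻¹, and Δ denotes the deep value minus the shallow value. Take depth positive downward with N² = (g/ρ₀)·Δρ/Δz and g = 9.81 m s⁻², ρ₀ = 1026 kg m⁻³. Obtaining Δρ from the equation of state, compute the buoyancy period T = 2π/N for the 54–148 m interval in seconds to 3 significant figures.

ΔT = -12.9 K, ΔS = -1.11 psu (deep − shallow).
Δρ/ρ₀ = −αΔT + βΔS = 2.064 × 10⁻³ − 8.103 × 10⁻⁴ = 1.2537 × 10⁻³, so Δρ ≈ 1.286 kg m⁻³.
N² = (g/ρ₀)·Δρ/Δz = g·(Δρ/ρ₀)/Δz = 9.81 × 1.2537 × 10⁻³ / 94 = 1.3084 × 10⁻⁴ s⁻².
N = √(1.3084 × 10⁻⁴) = 0.011439 rad s⁻¹ → T = 2π/N = 549.28 s ≈ 549 s.

549 s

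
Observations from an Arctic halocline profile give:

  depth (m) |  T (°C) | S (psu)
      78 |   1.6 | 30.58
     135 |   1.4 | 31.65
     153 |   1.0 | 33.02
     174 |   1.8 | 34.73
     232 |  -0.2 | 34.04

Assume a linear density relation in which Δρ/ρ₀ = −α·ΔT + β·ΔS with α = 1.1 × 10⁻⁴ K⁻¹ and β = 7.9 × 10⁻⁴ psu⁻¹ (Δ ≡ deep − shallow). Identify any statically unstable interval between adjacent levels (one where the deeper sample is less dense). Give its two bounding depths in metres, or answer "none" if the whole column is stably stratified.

174–232 m

Evaluate Δρ/ρ₀ = −αΔT + βΔS across each adjacent pair:
  78–135 m: −αΔT+βΔS = −(1.1 × 10⁻⁴)(-0.2)+(7.9 × 10⁻⁴)(+1.07) = 8.7 × 10⁻⁴ → stable
  135–153 m: −αΔT+βΔS = −(1.1 × 10⁻⁴)(-0.4)+(7.9 × 10⁻⁴)(+1.37) = 1.1 × 10⁻³ → stable
  153–174 m: −αΔT+βΔS = −(1.1 × 10⁻⁴)(+0.8)+(7.9 × 10⁻⁴)(+1.71) = 1.3 × 10⁻³ → stable
  174–232 m: −αΔT+βΔS = −(1.1 × 10⁻⁴)(-2.0)+(7.9 × 10⁻⁴)(-0.69) = -3.3 × 10⁻⁴ → UNSTABLE
The 174–232 m interval has Δρ < 0: lighter water underlies denser water.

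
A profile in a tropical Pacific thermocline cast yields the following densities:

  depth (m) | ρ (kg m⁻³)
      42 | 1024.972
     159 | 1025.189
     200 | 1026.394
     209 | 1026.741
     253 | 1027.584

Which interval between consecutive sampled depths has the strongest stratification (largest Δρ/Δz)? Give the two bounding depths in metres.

200–209 m

Compute the density gradient over each adjacent pair:
  42–159 m: Δρ/Δz = 0.217/117 = 1.9 × 10⁻³ kg m⁻⁴
  159–200 m: Δρ/Δz = 1.205/41 = 0.029 kg m⁻⁴
  200–209 m: Δρ/Δz = 0.347/9 = 0.039 kg m⁻⁴
  209–253 m: Δρ/Δz = 0.843/44 = 0.019 kg m⁻⁴
The largest gradient is in the 200–209 m interval — the pycnocline.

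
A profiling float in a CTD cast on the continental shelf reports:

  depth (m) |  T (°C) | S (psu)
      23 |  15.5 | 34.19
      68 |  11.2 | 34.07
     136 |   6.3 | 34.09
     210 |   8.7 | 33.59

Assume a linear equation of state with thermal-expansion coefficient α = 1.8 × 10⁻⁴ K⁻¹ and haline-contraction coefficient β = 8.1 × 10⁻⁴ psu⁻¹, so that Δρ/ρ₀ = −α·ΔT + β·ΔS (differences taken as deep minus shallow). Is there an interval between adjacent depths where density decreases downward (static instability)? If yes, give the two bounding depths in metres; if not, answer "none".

136–210 m

Evaluate Δρ/ρ₀ = −αΔT + βΔS across each adjacent pair:
  23–68 m: −αΔT+βΔS = −(1.8 × 10⁻⁴)(-4.3)+(8.1 × 10⁻⁴)(-0.12) = 6.8 × 10⁻⁴ → stable
  68–136 m: −αΔT+βΔS = −(1.8 × 10⁻⁴)(-4.9)+(8.1 × 10⁻⁴)(+0.02) = 9.0 × 10⁻⁴ → stable
  136–210 m: −αΔT+βΔS = −(1.8 × 10⁻⁴)(+2.4)+(8.1 × 10⁻⁴)(-0.50) = -8.4 × 10⁻⁴ → UNSTABLE
The 136–210 m interval has Δρ < 0: lighter water underlies denser water.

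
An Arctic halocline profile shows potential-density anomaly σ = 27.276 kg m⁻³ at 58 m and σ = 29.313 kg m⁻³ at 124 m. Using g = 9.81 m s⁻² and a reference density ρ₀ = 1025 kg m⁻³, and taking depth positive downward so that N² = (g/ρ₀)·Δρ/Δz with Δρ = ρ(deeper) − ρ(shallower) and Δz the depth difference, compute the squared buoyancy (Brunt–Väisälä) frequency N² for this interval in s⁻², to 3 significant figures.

Δρ = 1029.313 − 1027.276 = 2.037 kg m⁻³ over Δz = 124 − 58 = 66 m.
N² = (9.81/1025) × (2.037/66) = 2.9539 × 10⁻⁴ s⁻² ≈ 2.95 × 10⁻⁴ s⁻².

2.95 × 10⁻⁴ s⁻²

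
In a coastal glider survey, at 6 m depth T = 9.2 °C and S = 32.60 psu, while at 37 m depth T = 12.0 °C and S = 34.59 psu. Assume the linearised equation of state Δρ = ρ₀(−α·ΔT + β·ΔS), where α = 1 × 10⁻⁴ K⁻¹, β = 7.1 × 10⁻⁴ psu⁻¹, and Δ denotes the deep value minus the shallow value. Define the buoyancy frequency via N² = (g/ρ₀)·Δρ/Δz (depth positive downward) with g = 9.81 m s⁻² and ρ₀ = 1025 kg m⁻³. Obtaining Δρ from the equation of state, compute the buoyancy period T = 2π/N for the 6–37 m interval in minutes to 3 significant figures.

5.53 min

ΔT = +2.8 K, ΔS = +1.99 psu (deep − shallow).
Δρ/ρ₀ = −αΔT + βΔS = -2.80 × 10⁻⁴ + 1.4129 × 10⁻³ = 1.1329 × 10⁻³, so Δρ ≈ 1.161 kg m⁻³.
N² = (g/ρ₀)·Δρ/Δz = g·(Δρ/ρ₀)/Δz = 9.81 × 1.1329 × 10⁻³ / 31 = 3.5851 × 10⁻⁴ s⁻².
N = √(3.5851 × 10⁻⁴) = 0.018934 rad s⁻¹ → T = 2π/N = 331.85 s = 5.5308 min ≈ 5.53 min.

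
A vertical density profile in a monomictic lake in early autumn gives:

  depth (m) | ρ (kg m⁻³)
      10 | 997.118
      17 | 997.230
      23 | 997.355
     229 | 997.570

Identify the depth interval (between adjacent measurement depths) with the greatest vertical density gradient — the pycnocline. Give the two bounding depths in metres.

Compute the density gradient over each adjacent pair:
  10–17 m: Δρ/Δz = 0.112/7 = 0.016 kg m⁻⁴
  17–23 m: Δρ/Δz = 0.125/6 = 0.021 kg m⁻⁴
  23–229 m: Δρ/Δz = 0.215/206 = 1.0 × 10⁻³ kg m⁻⁴
The largest gradient is in the 17–23 m interval — the pycnocline.

17–23 m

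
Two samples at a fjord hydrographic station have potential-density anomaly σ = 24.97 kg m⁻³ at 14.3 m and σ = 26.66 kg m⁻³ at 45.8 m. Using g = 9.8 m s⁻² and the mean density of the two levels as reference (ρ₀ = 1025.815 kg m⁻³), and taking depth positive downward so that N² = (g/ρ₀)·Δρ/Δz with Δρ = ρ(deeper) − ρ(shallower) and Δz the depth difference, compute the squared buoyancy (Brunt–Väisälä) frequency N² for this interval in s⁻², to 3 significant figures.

5.13 × 10⁻⁴ s⁻²

Δρ = 1026.66 − 1024.97 = 1.69 kg m⁻³ over Δz = 45.8 − 14.3 = 31.5 m.
N² = (9.8/1025.815) × (1.69/31.5) = 5.1255 × 10⁻⁴ s⁻² ≈ 5.13 × 10⁻⁴ s⁻².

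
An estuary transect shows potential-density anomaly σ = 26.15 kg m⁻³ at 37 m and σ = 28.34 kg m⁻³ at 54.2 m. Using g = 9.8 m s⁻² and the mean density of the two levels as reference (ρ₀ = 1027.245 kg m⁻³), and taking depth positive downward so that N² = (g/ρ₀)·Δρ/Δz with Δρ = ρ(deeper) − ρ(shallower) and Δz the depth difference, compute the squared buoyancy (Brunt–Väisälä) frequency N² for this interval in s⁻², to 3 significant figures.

Δρ = 1028.34 − 1026.15 = 2.19 kg m⁻³ over Δz = 54.2 − 37 = 17.2 m.
N² = (9.8/1027.245) × (2.19/17.2) = 1.2147 × 10⁻³ s⁻² ≈ 1.21 × 10⁻³ s⁻².

1.21 × 10⁻³ s⁻²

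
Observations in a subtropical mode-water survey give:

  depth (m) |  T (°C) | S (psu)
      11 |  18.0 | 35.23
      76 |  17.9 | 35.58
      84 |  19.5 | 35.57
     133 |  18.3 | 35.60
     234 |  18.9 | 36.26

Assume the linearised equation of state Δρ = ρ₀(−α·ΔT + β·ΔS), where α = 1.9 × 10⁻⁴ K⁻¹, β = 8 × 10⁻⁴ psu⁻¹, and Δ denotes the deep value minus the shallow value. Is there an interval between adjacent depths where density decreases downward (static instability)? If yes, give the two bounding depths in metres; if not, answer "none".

76–84 m

Evaluate Δρ/ρ₀ = −αΔT + βΔS across each adjacent pair:
  11–76 m: −αΔT+βΔS = −(1.9 × 10⁻⁴)(-0.1)+(8 × 10⁻⁴)(+0.35) = 3.0 × 10⁻⁴ → stable
  76–84 m: −αΔT+βΔS = −(1.9 × 10⁻⁴)(+1.6)+(8 × 10⁻⁴)(-0.01) = -3.1 × 10⁻⁴ → UNSTABLE
  84–133 m: −αΔT+βΔS = −(1.9 × 10⁻⁴)(-1.2)+(8 × 10⁻⁴)(+0.03) = 2.5 × 10⁻⁴ → stable
  133–234 m: −αΔT+βΔS = −(1.9 × 10⁻⁴)(+0.6)+(8 × 10⁻⁴)(+0.66) = 4.1 × 10⁻⁴ → stable
The 76–84 m interval has Δρ < 0: lighter water underlies denser water.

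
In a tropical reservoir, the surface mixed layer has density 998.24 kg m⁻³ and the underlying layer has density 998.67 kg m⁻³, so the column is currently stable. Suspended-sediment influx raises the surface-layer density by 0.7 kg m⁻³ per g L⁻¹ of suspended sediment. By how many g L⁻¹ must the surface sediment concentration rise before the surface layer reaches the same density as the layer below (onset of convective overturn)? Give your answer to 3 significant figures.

0.614 g L⁻¹

Density deficit of the surface layer: 998.67 − 998.24 = 0.43 kg m⁻³.
Required change = 0.43 / 0.7 = 0.614 g L⁻¹.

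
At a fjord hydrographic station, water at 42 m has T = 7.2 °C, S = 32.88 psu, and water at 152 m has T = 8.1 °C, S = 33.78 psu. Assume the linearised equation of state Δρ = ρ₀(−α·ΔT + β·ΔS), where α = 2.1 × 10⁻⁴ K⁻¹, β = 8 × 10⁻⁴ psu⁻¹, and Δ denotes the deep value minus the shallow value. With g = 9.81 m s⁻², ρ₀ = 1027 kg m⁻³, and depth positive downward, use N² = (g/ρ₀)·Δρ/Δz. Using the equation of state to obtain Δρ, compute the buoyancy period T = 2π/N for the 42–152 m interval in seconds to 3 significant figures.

ΔT = +0.9 K, ΔS = +0.90 psu (deep − shallow).
Δρ/ρ₀ = −αΔT + βΔS = -1.89 × 10⁻⁴ + 7.20 × 10⁻⁴ = 5.31 × 10⁻⁴, so Δρ ≈ 0.5453 kg m⁻³.
N² = (g/ρ₀)·Δρ/Δz = g·(Δρ/ρ₀)/Δz = 9.81 × 5.31 × 10⁻⁴ / 110 = 4.7356 × 10⁻⁵ s⁻².
N = √(4.7356 × 10⁻⁵) = 6.8816 × 10⁻³ rad s⁻¹ → T = 2π/N = 913.04 s ≈ 913 s.

913 s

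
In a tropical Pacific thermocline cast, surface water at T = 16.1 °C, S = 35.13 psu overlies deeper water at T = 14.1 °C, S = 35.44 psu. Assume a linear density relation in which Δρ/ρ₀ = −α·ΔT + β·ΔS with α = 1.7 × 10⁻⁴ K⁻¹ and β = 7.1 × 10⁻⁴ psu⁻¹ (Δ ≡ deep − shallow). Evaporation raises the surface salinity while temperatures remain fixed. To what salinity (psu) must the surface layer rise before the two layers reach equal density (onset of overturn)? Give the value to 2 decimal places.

Neutral buoyancy requires −α(T_deep − T_surf) + β(S_deep − S_surf′) = 0.
S_surf′ = S_deep − (α/β)·ΔT = 35.44 − (1.7 × 10⁻⁴/7.1 × 10⁻⁴)·(-2.0) = 35.9189 psu.
Increase required: 35.9189 − 35.13 = 0.7889 psu.

35.92 psu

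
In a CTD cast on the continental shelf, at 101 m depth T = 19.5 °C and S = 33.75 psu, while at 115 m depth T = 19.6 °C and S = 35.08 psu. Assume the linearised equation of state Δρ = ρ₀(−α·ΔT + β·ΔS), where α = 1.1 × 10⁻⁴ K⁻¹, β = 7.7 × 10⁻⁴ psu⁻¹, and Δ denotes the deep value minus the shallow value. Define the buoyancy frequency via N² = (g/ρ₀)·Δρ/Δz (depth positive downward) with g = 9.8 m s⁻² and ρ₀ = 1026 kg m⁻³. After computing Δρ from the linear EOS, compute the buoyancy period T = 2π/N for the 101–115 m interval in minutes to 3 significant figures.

ΔT = +0.1 K, ΔS = +1.33 psu (deep − shallow).
Δρ/ρ₀ = −αΔT + βΔS = -1.10 × 10⁻⁵ + 1.0241 × 10⁻³ = 1.0131 × 10⁻³, so Δρ ≈ 1.039 kg m⁻³.
N² = (g/ρ₀)·Δρ/Δz = g·(Δρ/ρ₀)/Δz = 9.8 × 1.0131 × 10⁻³ / 14 = 7.0917 × 10⁻⁴ s⁻².
N = √(7.0917 × 10⁻⁴) = 0.026630 rad s⁻¹ → T = 2π/N = 235.94 s = 3.9323 min ≈ 3.93 min.

3.93 min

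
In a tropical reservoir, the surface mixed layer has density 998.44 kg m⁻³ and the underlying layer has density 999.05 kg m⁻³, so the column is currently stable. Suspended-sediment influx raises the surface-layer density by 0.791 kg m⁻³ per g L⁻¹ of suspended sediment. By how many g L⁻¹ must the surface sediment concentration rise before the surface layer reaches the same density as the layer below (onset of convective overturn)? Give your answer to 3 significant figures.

Density deficit of the surface layer: 999.05 − 998.44 = 0.61 kg m⁻³.
Required change = 0.61 / 0.791 = 0.771 g L⁻¹.

0.771 g L⁻¹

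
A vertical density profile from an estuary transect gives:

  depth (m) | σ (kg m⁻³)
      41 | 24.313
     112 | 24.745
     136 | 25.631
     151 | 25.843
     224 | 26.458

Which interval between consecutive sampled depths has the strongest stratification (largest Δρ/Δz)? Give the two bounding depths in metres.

112–136 m

Compute the density gradient over each adjacent pair:
  41–112 m: Δρ/Δz = 0.432/71 = 6.1 × 10⁻³ kg m⁻⁴
  112–136 m: Δρ/Δz = 0.886/24 = 0.037 kg m⁻⁴
  136–151 m: Δρ/Δz = 0.212/15 = 0.014 kg m⁻⁴
  151–224 m: Δρ/Δz = 0.615/73 = 8.4 × 10⁻³ kg m⁻⁴
The largest gradient is in the 112–136 m interval — the pycnocline.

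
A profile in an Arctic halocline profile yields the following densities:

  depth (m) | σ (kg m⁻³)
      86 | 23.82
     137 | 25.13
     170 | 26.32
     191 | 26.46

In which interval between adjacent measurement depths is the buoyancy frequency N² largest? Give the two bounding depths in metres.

137–170 m

Compute the density gradient over each adjacent pair:
  86–137 m: Δρ/Δz = 1.31/51 = 0.026 kg m⁻⁴
  137–170 m: Δρ/Δz = 1.19/33 = 0.036 kg m⁻⁴
  170–191 m: Δρ/Δz = 0.14/21 = 6.7 × 10⁻³ kg m⁻⁴
The largest gradient is in the 137–170 m interval — the pycnocline.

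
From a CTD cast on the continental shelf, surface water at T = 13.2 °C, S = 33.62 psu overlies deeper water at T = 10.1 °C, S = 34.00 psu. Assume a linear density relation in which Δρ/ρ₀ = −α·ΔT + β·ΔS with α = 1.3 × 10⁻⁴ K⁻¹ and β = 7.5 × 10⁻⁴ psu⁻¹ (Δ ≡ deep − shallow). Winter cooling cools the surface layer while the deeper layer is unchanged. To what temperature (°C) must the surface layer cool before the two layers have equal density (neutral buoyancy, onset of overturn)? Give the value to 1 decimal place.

Neutral buoyancy requires Δρ = 0, i.e. −α(T_deep − T_surf′) + β(S_deep − S_surf) = 0.
T_surf′ = T_deep − (β/α)·ΔS = 10.1 − (7.5 × 10⁻⁴/1.3 × 10⁻⁴)·(+0.38) = 7.908 °C.
Cooling required: 13.2 − (7.908) = 5.292 °C.

7.9 °C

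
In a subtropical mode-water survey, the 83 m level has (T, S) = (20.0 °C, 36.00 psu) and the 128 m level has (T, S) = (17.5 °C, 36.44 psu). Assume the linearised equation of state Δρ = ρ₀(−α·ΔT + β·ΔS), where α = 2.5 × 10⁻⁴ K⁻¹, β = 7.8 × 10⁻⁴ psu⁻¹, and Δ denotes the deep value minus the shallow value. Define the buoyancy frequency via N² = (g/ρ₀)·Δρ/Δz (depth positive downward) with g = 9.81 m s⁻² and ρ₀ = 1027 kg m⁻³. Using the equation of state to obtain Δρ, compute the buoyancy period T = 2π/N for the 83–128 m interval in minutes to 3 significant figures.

ΔT = -2.5 K, ΔS = +0.44 psu (deep − shallow).
Δρ/ρ₀ = −αΔT + βΔS = 6.25 × 10⁻⁴ + 3.432 × 10⁻⁴ = 9.682 × 10⁻⁴, so Δρ ≈ 0.9943 kg m⁻³.
N² = (g/ρ₀)·Δρ/Δz = g·(Δρ/ρ₀)/Δz = 9.81 × 9.682 × 10⁻⁴ / 45 = 2.1107 × 10⁻⁴ s⁻².
N = √(2.1107 × 10⁻⁴) = 0.014528 rad s⁻¹ → T = 2π/N = 432.49 s = 7.2082 min ≈ 7.21 min.

7.21 min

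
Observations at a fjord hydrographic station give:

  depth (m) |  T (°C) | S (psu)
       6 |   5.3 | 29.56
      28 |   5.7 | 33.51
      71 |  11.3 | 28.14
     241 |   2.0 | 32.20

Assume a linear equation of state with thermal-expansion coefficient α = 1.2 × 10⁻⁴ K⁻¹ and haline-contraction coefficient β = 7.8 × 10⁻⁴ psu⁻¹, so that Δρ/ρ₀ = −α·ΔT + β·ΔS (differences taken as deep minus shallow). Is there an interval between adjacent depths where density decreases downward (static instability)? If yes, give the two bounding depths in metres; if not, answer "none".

Evaluate Δρ/ρ₀ = −αΔT + βΔS across each adjacent pair:
  6–28 m: −αΔT+βΔS = −(1.2 × 10⁻⁴)(+0.4)+(7.8 × 10⁻⁴)(+3.95) = 3.0 × 10⁻³ → stable
  28–71 m: −αΔT+βΔS = −(1.2 × 10⁻⁴)(+5.6)+(7.8 × 10⁻⁴)(-5.37) = -4.9 × 10⁻³ → UNSTABLE
  71–241 m: −αΔT+βΔS = −(1.2 × 10⁻⁴)(-9.3)+(7.8 × 10⁻⁴)(+4.06) = 4.3 × 10⁻³ → stable
The 28–71 m interval has Δρ < 0: lighter water underlies denser water.

28–71 m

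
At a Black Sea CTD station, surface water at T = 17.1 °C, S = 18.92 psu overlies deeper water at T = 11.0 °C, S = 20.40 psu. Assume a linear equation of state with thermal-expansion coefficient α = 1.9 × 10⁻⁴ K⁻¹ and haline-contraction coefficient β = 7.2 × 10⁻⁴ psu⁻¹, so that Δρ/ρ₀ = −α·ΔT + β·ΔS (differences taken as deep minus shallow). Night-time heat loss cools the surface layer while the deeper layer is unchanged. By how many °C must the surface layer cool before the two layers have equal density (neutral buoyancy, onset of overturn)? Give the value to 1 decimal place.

Neutral buoyancy requires Δρ = 0, i.e. −α(T_deep − T_surf′) + β(S_deep − S_surf) = 0.
T_surf′ = T_deep − (β/α)·ΔS = 11.0 − (7.2 × 10⁻⁴/1.9 × 10⁻⁴)·(+1.48) = 5.392 °C.
Cooling required: 17.1 − (5.392) = 11.708 °C.

11.7 °C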